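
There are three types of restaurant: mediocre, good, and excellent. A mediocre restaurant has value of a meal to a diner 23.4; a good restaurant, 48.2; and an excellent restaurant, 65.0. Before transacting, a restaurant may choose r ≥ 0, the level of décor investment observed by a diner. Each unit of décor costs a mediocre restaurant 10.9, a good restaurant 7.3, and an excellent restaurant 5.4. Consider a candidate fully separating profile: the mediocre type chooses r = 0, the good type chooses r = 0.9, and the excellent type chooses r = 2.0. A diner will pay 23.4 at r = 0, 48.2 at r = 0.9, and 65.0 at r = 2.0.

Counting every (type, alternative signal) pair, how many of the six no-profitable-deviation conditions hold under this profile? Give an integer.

3

Mediocre (own payoff 23.4): to r=0.9 gives 48.2 − 10.9×0.9 = 38.39 → profitable ✗; to r=2.0 gives 65.0 − 10.9×2.0 = 43.2 → profitable ✗.
Good (own payoff 48.2 − 7.3×0.9 = 41.63): to r=0 gives 23.4 → no gain ✓; to r=2.0 gives 65.0 − 7.3×2.0 = 50.4 → profitable ✗.
Excellent (own payoff 65.0 − 5.4×2.0 = 54.2): to r=0 gives 23.4 → no gain ✓; to r=0.9 gives 48.2 − 5.4×0.9 = 43.34 → no gain ✓.
3 of the 6 constraints hold; not an equilibrium.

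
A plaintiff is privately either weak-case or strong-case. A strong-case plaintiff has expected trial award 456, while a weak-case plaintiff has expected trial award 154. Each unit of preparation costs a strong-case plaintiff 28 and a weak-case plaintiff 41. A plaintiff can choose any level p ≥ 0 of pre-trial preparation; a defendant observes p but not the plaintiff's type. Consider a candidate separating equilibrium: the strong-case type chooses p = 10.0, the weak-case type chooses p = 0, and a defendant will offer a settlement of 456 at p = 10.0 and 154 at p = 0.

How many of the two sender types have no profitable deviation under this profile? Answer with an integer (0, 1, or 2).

Strong-case type: signal → 456 − 28 × 10.0 = 176; deviate to 0 → 154. IC holds (176 ≥ 154).
Weak-case type: stay at 0 → 154; mimic → 456 − 41 × 10.0 = 46. IC holds (154 ≥ 46).
2 of 2 constraints hold, so this is a separating equilibrium.

2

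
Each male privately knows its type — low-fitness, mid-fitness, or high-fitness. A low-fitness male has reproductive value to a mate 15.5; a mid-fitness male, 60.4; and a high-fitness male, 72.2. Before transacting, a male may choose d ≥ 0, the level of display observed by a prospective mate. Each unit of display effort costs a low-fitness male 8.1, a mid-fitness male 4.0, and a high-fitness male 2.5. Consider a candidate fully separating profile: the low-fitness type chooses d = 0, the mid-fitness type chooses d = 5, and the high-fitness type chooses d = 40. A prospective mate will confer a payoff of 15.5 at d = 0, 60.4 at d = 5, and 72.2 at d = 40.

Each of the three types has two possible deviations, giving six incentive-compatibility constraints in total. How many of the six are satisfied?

3

Mid-fitness (own payoff 60.4 − 4.0×5 = 40.4): to d=0 gives 15.5 → no gain ✓; to d=40 gives 72.2 − 4.0×40 = -87.8 → no gain ✓.
Low-fitness (own payoff 15.5): to d=5 gives 60.4 − 8.1×5 = 19.9 → profitable ✗; to d=40 gives 72.2 − 8.1×40 = -251.8 → no gain ✓.
High-fitness (own payoff 72.2 − 2.5×40 = -27.8): to d=0 gives 15.5 → profitable ✗; to d=5 gives 60.4 − 2.5×5 = 47.9 → profitable ✗.
3 of the 6 constraints hold; not an equilibrium.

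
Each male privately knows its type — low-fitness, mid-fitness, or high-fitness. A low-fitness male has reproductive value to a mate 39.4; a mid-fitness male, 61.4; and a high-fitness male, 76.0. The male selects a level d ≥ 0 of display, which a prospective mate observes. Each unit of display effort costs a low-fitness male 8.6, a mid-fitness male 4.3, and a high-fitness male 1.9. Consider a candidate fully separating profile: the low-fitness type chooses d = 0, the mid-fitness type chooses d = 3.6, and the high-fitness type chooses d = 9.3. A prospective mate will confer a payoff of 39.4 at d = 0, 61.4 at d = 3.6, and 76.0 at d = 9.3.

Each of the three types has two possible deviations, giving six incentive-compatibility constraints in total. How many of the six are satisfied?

Low-fitness (own payoff 39.4): to d=3.6 gives 61.4 − 8.6×3.6 = 30.44 → no gain ✓; to d=9.3 gives 76.0 − 8.6×9.3 = -3.98 → no gain ✓.
Mid-fitness (own payoff 61.4 − 4.3×3.6 = 45.92): to d=0 gives 39.4 → no gain ✓; to d=9.3 gives 76.0 − 4.3×9.3 = 36.01 → no gain ✓.
High-fitness (own payoff 76.0 − 1.9×9.3 = 58.33): to d=0 gives 39.4 → no gain ✓; to d=3.6 gives 61.4 − 1.9×3.6 = 54.56 → no gain ✓.
6 of the 6 constraints hold; this profile is a separating equilibrium.

6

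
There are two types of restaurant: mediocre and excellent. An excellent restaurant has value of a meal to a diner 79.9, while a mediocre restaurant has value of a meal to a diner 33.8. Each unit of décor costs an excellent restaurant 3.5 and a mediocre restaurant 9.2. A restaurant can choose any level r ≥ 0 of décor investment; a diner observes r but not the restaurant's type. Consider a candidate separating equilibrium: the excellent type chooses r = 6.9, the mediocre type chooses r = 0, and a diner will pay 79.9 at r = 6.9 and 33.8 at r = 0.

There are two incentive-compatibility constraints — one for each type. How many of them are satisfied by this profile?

2

Excellent type: signal → 79.9 − 3.5 × 6.9 = 55.75; deviate to 0 → 33.8. IC holds (55.75 ≥ 33.8).
Mediocre type: stay at 0 → 33.8; mimic → 79.9 − 9.2 × 6.9 = 16.42. IC holds (33.8 ≥ 16.42).
2 of 2 constraints hold, so this is a separating equilibrium.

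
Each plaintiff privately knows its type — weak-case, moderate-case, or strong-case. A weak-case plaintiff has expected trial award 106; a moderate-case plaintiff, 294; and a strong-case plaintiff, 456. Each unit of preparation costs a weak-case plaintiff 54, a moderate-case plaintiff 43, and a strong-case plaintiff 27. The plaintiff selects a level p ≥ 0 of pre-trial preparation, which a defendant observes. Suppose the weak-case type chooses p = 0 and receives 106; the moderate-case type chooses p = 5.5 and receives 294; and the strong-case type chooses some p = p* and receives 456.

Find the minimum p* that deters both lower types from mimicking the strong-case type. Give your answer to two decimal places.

Weak-case type (on-path payoff 106) won't mimic when 106 ≥ 456 − 54·p*, i.e. p* ≥ 6.48.
Moderate-case type (on-path payoff 294 − 43×5.5 = 57.5) won't mimic when 57.5 ≥ 456 − 43·p*, i.e. p* ≥ 9.27.
Both must hold, so p* = max(6.48, 9.27) = 9.27. The moderate-case type's constraint binds.

9.27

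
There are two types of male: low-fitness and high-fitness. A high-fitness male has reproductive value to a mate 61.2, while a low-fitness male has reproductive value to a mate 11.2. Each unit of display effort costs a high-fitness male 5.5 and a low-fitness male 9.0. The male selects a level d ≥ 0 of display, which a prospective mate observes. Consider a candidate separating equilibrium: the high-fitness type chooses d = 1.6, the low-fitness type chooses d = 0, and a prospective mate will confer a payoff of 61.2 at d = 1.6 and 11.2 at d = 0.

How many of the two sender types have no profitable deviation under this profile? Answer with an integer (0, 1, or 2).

High-fitness type: signal → 61.2 − 5.5 × 1.6 = 52.4; deviate to 0 → 11.2. IC holds (52.4 ≥ 11.2).
Low-fitness type: stay at 0 → 11.2; mimic → 61.2 − 9.0 × 1.6 = 46.8. IC fails (11.2 < 46.8).
1 of 2 constraints hold, so this profile is not an equilibrium.

1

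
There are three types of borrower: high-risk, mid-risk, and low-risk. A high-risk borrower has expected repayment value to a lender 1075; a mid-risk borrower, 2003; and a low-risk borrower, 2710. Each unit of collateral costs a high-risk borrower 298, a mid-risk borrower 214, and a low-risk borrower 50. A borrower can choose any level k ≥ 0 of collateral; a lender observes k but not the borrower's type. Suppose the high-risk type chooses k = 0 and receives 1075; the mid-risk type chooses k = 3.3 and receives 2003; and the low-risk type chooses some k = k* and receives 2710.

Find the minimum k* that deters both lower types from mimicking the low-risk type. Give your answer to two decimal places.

6.60

Mid-risk type (on-path payoff 2003 − 214×3.3 = 1296.8) won't mimic when 1296.8 ≥ 2710 − 214·k*, i.e. k* ≥ 6.60.
High-risk type (on-path payoff 1075) won't mimic when 1075 ≥ 2710 − 298·k*, i.e. k* ≥ 5.49.
Both must hold, so k* = max(5.49, 6.60) = 6.60. The mid-risk type's constraint binds.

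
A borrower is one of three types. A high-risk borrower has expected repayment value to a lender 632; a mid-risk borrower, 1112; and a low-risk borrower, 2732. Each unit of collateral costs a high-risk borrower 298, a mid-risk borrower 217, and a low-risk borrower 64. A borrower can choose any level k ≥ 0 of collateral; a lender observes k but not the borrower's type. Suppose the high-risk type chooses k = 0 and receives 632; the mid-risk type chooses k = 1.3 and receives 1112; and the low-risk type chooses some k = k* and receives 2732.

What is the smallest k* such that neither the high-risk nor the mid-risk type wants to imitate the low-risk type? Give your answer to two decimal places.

High-risk type (on-path payoff 632) won't mimic when 632 ≥ 2732 − 298·k*, i.e. k* ≥ 7.05.
Mid-risk type (on-path payoff 1112 − 217×1.3 = 829.9) won't mimic when 829.9 ≥ 2732 − 217·k*, i.e. k* ≥ 8.77.
Both must hold, so k* = max(7.05, 8.77) = 8.77. The mid-risk type's constraint binds.

8.77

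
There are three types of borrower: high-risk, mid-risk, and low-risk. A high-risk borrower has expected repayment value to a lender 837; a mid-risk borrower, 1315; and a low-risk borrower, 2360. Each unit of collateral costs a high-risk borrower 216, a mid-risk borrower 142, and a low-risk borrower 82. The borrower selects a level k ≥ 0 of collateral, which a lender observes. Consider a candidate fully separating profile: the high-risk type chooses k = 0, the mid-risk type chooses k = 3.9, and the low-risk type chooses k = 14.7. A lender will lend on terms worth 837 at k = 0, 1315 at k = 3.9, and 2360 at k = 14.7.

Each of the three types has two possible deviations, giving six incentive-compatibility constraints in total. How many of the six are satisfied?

5

Mid-risk (own payoff 1315 − 142×3.9 = 761.2): to k=0 gives 837 → profitable ✗; to k=14.7 gives 2360 − 142×14.7 = 272.6 → no gain ✓.
Low-risk (own payoff 2360 − 82×14.7 = 1154.6): to k=0 gives 837 → no gain ✓; to k=3.9 gives 1315 − 82×3.9 = 995.2 → no gain ✓.
High-risk (own payoff 837): to k=3.9 gives 1315 − 216×3.9 = 472.6 → no gain ✓; to k=14.7 gives 2360 − 216×14.7 = -815.2 → no gain ✓.
5 of the 6 constraints hold; not an equilibrium.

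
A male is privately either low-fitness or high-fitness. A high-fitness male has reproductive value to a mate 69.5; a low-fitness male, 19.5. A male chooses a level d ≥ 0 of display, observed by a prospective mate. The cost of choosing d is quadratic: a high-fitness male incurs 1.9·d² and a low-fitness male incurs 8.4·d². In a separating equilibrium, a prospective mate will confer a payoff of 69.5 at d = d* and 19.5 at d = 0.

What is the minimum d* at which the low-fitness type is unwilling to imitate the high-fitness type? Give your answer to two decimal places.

The low-fitness type at d = 0 receives 19.5; imitating at d* yields 69.5 − 8.4·d*².
Indifference: 19.5 = 69.5 − 8.4·d*², so d*² = (69.5 − 19.5) / 8.4 ≈ 5.9524.
d* = √5.9524 ≈ 2.44.

2.44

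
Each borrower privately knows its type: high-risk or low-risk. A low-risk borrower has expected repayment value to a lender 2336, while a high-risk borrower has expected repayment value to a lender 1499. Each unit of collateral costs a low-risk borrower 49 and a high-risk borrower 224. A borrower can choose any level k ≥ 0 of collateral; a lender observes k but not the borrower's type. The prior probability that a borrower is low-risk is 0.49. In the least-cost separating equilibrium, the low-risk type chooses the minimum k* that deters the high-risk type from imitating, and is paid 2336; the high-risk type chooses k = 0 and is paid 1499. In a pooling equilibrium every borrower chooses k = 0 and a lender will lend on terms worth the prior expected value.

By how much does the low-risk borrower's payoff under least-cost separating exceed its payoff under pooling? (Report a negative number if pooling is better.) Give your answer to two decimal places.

243.78

Least-cost separating signal: k* solves 1499 = 2336 − 224·k*, so k* = (2336 − 1499)/224 ≈ 3.7366.
Low-risk type's separating payoff: 2336 − 49 × k* = 2336 − 49 × (2336 − 1499)/224 = 2336 − 41013/224 ≈ 2152.9063.
Pooling payoff: 0.49 × 2336 + 0.51 × 1499 = 1909.13.
Difference: 2152.9063 − 1909.13 = 243.7763, i.e. 243.78 to two decimal places.
The low-risk type prefers to separate.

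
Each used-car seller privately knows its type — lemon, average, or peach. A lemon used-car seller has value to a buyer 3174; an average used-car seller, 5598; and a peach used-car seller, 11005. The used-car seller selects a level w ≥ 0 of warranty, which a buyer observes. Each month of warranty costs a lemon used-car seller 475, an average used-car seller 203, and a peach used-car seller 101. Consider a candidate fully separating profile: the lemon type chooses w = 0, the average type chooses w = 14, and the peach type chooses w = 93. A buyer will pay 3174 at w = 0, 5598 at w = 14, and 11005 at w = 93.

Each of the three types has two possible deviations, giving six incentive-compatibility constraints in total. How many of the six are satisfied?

3

Average (own payoff 5598 − 203×14 = 2756): to w=0 gives 3174 → profitable ✗; to w=93 gives 11005 − 203×93 = -7874 → no gain ✓.
Peach (own payoff 11005 − 101×93 = 1612): to w=0 gives 3174 → profitable ✗; to w=14 gives 5598 − 101×14 = 4184 → profitable ✗.
Lemon (own payoff 3174): to w=14 gives 5598 − 475×14 = -1052 → no gain ✓; to w=93 gives 11005 − 475×93 = -33170 → no gain ✓.
3 of the 6 constraints hold; not an equilibrium.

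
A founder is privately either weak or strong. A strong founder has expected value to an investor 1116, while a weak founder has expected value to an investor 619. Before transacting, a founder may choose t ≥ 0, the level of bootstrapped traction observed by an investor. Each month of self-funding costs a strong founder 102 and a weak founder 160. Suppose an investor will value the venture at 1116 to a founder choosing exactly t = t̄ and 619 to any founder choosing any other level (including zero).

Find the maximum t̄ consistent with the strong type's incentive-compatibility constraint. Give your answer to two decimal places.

Choosing t̄ yields the strong type 1116 − 102·t̄; choosing zero yields 619.
The strong type is indifferent at 1116 − 102·t̄ = 619, i.e. t̄ = (1116 − 619) / 102 ≈ 4.87.
For any t̄ above 4.87 the strong type would rather pool at zero, so separation collapses.

4.87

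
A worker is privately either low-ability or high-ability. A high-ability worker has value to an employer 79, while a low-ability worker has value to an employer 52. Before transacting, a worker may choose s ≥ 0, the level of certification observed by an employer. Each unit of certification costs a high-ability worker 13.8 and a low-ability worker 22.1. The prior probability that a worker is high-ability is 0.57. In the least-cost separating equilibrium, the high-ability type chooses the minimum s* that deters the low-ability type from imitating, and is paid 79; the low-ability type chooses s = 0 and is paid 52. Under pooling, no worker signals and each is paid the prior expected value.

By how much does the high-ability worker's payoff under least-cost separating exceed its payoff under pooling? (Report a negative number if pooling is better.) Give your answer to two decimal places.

Least-cost separating signal: s* solves 52 = 79 − 22.1·s*, so s* = (79 − 52)/22.1 ≈ 1.2217.
High-ability type's separating payoff: 79 − 13.8 × s* = 79 − 13.8 × (79 − 52)/22.1 = 79 − 372.6/22.1 ≈ 62.1403.
Pooling payoff: 0.57 × 79 + 0.43 × 52 = 67.39.
Difference: 62.1403 − 67.39 = -5.2497, i.e. -5.25 to two decimal places.
The high-ability type would prefer the pooling outcome.

-5.25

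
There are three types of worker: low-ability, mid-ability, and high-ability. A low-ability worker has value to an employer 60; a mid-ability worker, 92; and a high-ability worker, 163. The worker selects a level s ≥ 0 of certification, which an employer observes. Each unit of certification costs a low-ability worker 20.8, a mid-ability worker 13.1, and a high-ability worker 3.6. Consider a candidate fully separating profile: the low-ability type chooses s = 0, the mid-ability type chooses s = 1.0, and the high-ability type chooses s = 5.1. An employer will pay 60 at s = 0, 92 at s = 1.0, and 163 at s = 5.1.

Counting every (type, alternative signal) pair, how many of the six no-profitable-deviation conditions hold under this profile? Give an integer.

4

Mid-ability (own payoff 92 − 13.1×1.0 = 78.9): to s=0 gives 60 → no gain ✓; to s=5.1 gives 163 − 13.1×5.1 = 96.19 → profitable ✗.
Low-ability (own payoff 60): to s=1.0 gives 92 − 20.8×1.0 = 71.2 → profitable ✗; to s=5.1 gives 163 − 20.8×5.1 = 56.92 → no gain ✓.
High-ability (own payoff 163 − 3.6×5.1 = 144.64): to s=0 gives 60 → no gain ✓; to s=1.0 gives 92 − 3.6×1.0 = 88.4 → no gain ✓.
4 of the 6 constraints hold; not an equilibrium.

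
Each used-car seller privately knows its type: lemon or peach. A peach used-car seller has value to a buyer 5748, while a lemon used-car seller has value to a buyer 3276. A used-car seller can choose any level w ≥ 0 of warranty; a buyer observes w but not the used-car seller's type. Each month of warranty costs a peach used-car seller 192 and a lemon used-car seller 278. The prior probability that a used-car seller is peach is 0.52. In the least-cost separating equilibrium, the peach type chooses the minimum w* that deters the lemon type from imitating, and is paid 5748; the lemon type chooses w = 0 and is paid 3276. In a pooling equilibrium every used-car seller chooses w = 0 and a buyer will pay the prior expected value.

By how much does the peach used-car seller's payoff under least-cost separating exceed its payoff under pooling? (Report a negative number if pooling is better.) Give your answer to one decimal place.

-520.7

Least-cost separating signal: w* solves 3276 = 5748 − 278·w*, so w* = (5748 − 3276)/278 ≈ 8.8921.
Peach type's separating payoff: 5748 − 192 × w* = 5748 − 192 × (5748 − 3276)/278 = 5748 − 474624/278 ≈ 4040.719.
Pooling payoff: 0.52 × 5748 + 0.48 × 3276 = 4561.44.
Difference: 4040.719 − 4561.44 = -520.721, i.e. -520.7 to one decimal place.
The peach type would prefer the pooling outcome.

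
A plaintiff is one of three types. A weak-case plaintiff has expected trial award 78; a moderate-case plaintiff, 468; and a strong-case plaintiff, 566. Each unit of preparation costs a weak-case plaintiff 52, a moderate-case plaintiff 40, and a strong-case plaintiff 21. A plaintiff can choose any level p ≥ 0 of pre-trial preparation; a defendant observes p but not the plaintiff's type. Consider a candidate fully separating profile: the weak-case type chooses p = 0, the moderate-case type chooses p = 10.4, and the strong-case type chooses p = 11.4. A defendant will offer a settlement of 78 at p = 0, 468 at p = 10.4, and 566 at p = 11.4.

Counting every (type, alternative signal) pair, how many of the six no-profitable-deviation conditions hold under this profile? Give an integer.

4

Weak-case (own payoff 78): to p=10.4 gives 468 − 52×10.4 = -72.8 → no gain ✓; to p=11.4 gives 566 − 52×11.4 = -26.8 → no gain ✓.
Moderate-case (own payoff 468 − 40×10.4 = 52): to p=0 gives 78 → profitable ✗; to p=11.4 gives 566 − 40×11.4 = 110 → profitable ✗.
Strong-case (own payoff 566 − 21×11.4 = 326.6): to p=0 gives 78 → no gain ✓; to p=10.4 gives 468 − 21×10.4 = 249.6 → no gain ✓.
4 of the 6 constraints hold; not an equilibrium.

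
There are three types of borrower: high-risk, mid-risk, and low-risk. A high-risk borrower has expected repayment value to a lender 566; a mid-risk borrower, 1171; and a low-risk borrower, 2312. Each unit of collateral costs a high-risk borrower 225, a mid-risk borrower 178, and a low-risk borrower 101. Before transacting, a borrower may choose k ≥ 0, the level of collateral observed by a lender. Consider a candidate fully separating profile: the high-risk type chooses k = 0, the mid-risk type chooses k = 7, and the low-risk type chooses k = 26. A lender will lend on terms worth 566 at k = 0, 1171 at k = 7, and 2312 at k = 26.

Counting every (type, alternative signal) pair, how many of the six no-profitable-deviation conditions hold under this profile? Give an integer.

3

Mid-risk (own payoff 1171 − 178×7 = -75): to k=0 gives 566 → profitable ✗; to k=26 gives 2312 − 178×26 = -2316 → no gain ✓.
Low-risk (own payoff 2312 − 101×26 = -314): to k=0 gives 566 → profitable ✗; to k=7 gives 1171 − 101×7 = 464 → profitable ✗.
High-risk (own payoff 566): to k=7 gives 1171 − 225×7 = -404 → no gain ✓; to k=26 gives 2312 − 225×26 = -3538 → no gain ✓.
3 of the 6 constraints hold; not an equilibrium.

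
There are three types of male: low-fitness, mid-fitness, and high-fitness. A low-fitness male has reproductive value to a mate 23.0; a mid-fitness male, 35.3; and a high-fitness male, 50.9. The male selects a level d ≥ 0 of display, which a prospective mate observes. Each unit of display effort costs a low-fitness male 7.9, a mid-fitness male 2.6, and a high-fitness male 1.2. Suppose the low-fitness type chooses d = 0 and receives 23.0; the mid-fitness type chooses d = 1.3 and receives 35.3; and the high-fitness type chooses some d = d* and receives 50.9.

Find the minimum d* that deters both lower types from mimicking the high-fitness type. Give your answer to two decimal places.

Mid-fitness type (on-path payoff 35.3 − 2.6×1.3 = 31.92) won't mimic when 31.92 ≥ 50.9 − 2.6·d*, i.e. d* ≥ 7.30.
Low-fitness type (on-path payoff 23.0) won't mimic when 23.0 ≥ 50.9 − 7.9·d*, i.e. d* ≥ 3.53.
Both must hold, so d* = max(3.53, 7.30) = 7.30. The mid-fitness type's constraint binds.

7.30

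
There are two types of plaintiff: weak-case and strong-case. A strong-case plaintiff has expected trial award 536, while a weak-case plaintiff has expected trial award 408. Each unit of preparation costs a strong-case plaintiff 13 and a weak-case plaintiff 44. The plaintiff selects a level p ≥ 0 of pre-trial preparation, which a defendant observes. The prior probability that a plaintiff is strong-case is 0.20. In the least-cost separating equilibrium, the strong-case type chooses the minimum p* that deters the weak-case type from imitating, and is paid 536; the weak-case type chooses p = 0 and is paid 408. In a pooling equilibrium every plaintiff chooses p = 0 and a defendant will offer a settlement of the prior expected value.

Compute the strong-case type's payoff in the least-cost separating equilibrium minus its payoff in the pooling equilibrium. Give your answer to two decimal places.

Least-cost separating signal: p* solves 408 = 536 − 44·p*, so p* = (536 − 408)/44 ≈ 2.9091.
Strong-case type's separating payoff: 536 − 13 × p* = 536 − 13 × (536 − 408)/44 = 536 − 1664/44 ≈ 498.1818.
Pooling payoff: 0.20 × 536 + 0.80 × 408 = 433.6.
Difference: 498.1818 − 433.6 = 64.5818, i.e. 64.58 to two decimal places.
The strong-case type prefers to separate.

64.58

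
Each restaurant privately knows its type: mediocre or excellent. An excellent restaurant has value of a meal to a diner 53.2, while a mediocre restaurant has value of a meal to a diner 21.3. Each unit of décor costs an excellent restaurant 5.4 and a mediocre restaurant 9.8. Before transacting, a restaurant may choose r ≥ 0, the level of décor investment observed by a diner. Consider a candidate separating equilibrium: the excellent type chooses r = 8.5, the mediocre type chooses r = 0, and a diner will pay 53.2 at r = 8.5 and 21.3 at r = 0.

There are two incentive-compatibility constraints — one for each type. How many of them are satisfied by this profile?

Mediocre type: stay at 0 → 21.3; mimic → 53.2 − 9.8 × 8.5 = -30.1. IC holds (21.3 ≥ -30.1).
Excellent type: signal → 53.2 − 5.4 × 8.5 = 7.3; deviate to 0 → 21.3. IC fails (7.3 < 21.3).
1 of 2 constraints hold, so this profile is not an equilibrium.

1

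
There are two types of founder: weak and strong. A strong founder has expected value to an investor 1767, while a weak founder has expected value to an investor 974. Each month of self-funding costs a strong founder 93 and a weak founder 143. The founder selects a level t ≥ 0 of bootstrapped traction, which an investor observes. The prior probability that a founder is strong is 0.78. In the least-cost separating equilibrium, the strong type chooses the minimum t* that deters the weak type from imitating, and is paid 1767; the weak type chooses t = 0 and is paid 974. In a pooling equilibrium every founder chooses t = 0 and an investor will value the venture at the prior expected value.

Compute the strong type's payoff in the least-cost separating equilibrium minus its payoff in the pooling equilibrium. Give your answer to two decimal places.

-341.27

Least-cost separating signal: t* solves 974 = 1767 − 143·t*, so t* = (1767 − 974)/143 ≈ 5.5455.
Strong type's separating payoff: 1767 − 93 × t* = 1767 − 93 × (1767 − 974)/143 = 1767 − 73749/143 ≈ 1251.2727.
Pooling payoff: 0.78 × 1767 + 0.22 × 974 = 1592.54.
Difference: 1251.2727 − 1592.54 = -341.2673, i.e. -341.27 to two decimal places.
The strong type would prefer the pooling outcome.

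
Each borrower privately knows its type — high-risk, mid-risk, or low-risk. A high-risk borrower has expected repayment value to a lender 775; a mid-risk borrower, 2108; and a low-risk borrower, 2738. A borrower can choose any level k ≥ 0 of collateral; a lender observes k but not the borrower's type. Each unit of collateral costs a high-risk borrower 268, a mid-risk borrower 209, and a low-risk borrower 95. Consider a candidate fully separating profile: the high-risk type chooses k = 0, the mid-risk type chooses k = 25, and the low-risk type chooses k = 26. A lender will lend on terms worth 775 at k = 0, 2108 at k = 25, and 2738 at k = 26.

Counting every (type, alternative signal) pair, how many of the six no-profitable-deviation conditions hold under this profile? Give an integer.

Mid-risk (own payoff 2108 − 209×25 = -3117): to k=0 gives 775 → profitable ✗; to k=26 gives 2738 − 209×26 = -2696 → profitable ✗.
Low-risk (own payoff 2738 − 95×26 = 268): to k=0 gives 775 → profitable ✗; to k=25 gives 2108 − 95×25 = -267 → no gain ✓.
High-risk (own payoff 775): to k=25 gives 2108 − 268×25 = -4592 → no gain ✓; to k=26 gives 2738 − 268×26 = -4230 → no gain ✓.
3 of the 6 constraints hold; not an equilibrium.

3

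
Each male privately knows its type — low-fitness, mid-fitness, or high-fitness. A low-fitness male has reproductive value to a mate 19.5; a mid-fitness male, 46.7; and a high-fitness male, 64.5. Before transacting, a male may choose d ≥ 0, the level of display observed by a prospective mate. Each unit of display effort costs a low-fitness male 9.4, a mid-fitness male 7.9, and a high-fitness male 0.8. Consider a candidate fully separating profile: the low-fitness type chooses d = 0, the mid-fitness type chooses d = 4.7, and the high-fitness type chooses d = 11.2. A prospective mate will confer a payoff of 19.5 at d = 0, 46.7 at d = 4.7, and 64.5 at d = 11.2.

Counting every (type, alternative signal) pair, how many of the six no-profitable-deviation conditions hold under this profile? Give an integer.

Low-fitness (own payoff 19.5): to d=4.7 gives 46.7 − 9.4×4.7 = 2.52 → no gain ✓; to d=11.2 gives 64.5 − 9.4×11.2 = -40.78 → no gain ✓.
High-fitness (own payoff 64.5 − 0.8×11.2 = 55.54): to d=0 gives 19.5 → no gain ✓; to d=4.7 gives 46.7 − 0.8×4.7 = 42.94 → no gain ✓.
Mid-fitness (own payoff 46.7 − 7.9×4.7 = 9.57): to d=0 gives 19.5 → profitable ✗; to d=11.2 gives 64.5 − 7.9×11.2 = -23.98 → no gain ✓.
5 of the 6 constraints hold; not an equilibrium.

5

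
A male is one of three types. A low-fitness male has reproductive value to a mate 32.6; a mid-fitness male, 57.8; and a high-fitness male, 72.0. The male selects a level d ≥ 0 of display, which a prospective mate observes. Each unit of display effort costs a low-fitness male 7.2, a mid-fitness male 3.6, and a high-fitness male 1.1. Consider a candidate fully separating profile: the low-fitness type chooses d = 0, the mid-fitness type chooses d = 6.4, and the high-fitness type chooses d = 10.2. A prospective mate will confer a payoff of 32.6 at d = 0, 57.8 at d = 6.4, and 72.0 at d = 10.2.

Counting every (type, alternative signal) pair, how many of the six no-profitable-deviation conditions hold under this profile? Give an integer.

High-fitness (own payoff 72.0 − 1.1×10.2 = 60.78): to d=0 gives 32.6 → no gain ✓; to d=6.4 gives 57.8 − 1.1×6.4 = 50.76 → no gain ✓.
Low-fitness (own payoff 32.6): to d=6.4 gives 57.8 − 7.2×6.4 = 11.72 → no gain ✓; to d=10.2 gives 72.0 − 7.2×10.2 = -1.44 → no gain ✓.
Mid-fitness (own payoff 57.8 − 3.6×6.4 = 34.76): to d=0 gives 32.6 → no gain ✓; to d=10.2 gives 72.0 − 3.6×10.2 = 35.28 → profitable ✗.
5 of the 6 constraints hold; not an equilibrium.

5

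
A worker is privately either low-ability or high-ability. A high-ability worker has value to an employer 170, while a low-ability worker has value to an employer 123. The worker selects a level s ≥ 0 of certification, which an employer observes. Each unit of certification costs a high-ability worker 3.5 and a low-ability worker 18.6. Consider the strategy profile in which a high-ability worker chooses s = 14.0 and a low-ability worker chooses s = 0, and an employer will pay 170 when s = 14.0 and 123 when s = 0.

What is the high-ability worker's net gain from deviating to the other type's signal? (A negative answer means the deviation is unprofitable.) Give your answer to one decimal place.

2.0

Playing s = 14.0 the high-ability worker receives 170 − 3.5 × 14.0 = 121.
Deviating to s = 0 yields 123 instead.
Gain from deviating: 123 − 121 = 2.0.
The gain is positive, so the high-ability type's incentive-compatibility constraint is violated — this profile is not a separating equilibrium.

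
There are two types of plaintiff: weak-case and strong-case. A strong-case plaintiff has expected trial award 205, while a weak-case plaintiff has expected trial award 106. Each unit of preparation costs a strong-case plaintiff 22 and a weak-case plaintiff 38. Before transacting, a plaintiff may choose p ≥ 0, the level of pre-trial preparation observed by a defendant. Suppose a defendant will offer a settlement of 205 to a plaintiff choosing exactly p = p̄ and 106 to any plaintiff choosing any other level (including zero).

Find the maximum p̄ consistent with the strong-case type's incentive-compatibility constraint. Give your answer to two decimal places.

4.50

Choosing p̄ yields the strong-case type 205 − 22·p̄; choosing zero yields 106.
The strong-case type is indifferent at 205 − 22·p̄ = 106, i.e. p̄ = (205 − 106) / 22 = 4.50.
For any p̄ above 4.50 the strong-case type would rather pool at zero, so separation collapses.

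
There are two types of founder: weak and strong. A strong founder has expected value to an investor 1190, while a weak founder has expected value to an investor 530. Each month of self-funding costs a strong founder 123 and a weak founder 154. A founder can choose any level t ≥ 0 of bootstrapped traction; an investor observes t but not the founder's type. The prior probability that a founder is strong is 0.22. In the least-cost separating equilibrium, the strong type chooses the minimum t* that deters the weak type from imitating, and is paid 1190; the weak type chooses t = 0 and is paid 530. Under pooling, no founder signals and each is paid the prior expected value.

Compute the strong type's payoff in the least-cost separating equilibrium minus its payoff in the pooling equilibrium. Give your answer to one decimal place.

-12.3

Least-cost separating signal: t* solves 530 = 1190 − 154·t*, so t* = (1190 − 530)/154 ≈ 4.2857.
Strong type's separating payoff: 1190 − 123 × t* = 1190 − 123 × (1190 − 530)/154 = 1190 − 81180/154 ≈ 662.857.
Pooling payoff: 0.22 × 1190 + 0.78 × 530 = 675.2.
Difference: 662.857 − 675.2 = -12.343, i.e. -12.3 to one decimal place.
The strong type would prefer the pooling outcome.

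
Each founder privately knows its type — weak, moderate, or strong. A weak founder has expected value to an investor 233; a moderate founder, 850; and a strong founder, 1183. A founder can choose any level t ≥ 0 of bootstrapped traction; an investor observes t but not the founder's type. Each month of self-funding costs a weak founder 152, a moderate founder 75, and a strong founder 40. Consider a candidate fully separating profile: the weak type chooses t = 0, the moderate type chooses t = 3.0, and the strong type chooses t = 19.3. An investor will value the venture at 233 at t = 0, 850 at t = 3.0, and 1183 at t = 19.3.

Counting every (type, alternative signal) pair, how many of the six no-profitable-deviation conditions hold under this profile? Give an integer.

4

Moderate (own payoff 850 − 75×3.0 = 625): to t=0 gives 233 → no gain ✓; to t=19.3 gives 1183 − 75×19.3 = -264.5 → no gain ✓.
Strong (own payoff 1183 − 40×19.3 = 411): to t=0 gives 233 → no gain ✓; to t=3.0 gives 850 − 40×3.0 = 730 → profitable ✗.
Weak (own payoff 233): to t=3.0 gives 850 − 152×3.0 = 394 → profitable ✗; to t=19.3 gives 1183 − 152×19.3 = -1750.6 → no gain ✓.
4 of the 6 constraints hold; not an equilibrium.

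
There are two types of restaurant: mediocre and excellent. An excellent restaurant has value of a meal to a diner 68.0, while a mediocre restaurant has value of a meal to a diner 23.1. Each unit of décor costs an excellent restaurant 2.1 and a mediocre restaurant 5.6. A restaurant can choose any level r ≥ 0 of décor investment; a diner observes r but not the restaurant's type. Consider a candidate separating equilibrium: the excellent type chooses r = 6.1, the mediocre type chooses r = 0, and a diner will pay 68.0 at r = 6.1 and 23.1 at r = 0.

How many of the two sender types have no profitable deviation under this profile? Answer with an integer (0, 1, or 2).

Mediocre type: stay at 0 → 23.1; mimic → 68.0 − 5.6 × 6.1 = 33.84. IC fails (23.1 < 33.84).
Excellent type: signal → 68.0 − 2.1 × 6.1 = 55.19; deviate to 0 → 23.1. IC holds (55.19 ≥ 23.1).
1 of 2 constraints hold, so this profile is not an equilibrium.

1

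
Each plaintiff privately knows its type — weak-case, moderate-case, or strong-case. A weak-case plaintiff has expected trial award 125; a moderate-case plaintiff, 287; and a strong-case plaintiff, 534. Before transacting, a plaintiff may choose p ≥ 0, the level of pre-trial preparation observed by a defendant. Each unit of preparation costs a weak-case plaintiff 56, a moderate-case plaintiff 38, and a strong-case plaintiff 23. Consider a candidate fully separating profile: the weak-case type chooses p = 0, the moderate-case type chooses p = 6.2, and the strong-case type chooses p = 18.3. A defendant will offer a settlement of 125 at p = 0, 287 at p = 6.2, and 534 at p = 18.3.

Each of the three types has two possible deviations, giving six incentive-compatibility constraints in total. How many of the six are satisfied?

Strong-case (own payoff 534 − 23×18.3 = 113.1): to p=0 gives 125 → profitable ✗; to p=6.2 gives 287 − 23×6.2 = 144.4 → profitable ✗.
Weak-case (own payoff 125): to p=6.2 gives 287 − 56×6.2 = -60.2 → no gain ✓; to p=18.3 gives 534 − 56×18.3 = -490.8 → no gain ✓.
Moderate-case (own payoff 287 − 38×6.2 = 51.4): to p=0 gives 125 → profitable ✗; to p=18.3 gives 534 − 38×18.3 = -161.4 → no gain ✓.
3 of the 6 constraints hold; not an equilibrium.

3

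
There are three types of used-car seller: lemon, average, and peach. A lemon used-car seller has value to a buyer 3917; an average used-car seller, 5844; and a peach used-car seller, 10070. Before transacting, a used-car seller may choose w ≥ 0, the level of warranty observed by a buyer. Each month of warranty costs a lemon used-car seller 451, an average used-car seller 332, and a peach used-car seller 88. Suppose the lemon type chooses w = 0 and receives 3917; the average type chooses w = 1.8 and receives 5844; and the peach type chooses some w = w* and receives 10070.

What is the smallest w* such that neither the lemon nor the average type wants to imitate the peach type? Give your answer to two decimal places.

14.53

Lemon type (on-path payoff 3917) won't mimic when 3917 ≥ 10070 − 451·w*, i.e. w* ≥ 13.64.
Average type (on-path payoff 5844 − 332×1.8 = 5246.4) won't mimic when 5246.4 ≥ 10070 − 332·w*, i.e. w* ≥ 14.53.
Both must hold, so w* = max(13.64, 14.53) = 14.53. The average type's constraint binds.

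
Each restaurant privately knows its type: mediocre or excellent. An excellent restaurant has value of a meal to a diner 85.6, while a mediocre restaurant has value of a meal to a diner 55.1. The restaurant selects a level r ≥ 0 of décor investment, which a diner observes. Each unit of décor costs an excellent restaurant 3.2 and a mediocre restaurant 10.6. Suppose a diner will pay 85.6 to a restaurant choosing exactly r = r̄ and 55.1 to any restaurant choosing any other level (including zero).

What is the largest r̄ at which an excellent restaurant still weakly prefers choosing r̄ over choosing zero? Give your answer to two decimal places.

Choosing r̄ yields the excellent type 85.6 − 3.2·r̄; choosing zero yields 55.1.
The excellent type is indifferent at 85.6 − 3.2·r̄ = 55.1, i.e. r̄ = (85.6 − 55.1) / 3.2 ≈ 9.53.
For any r̄ above 9.53 the excellent type would rather pool at zero, so separation collapses.

9.53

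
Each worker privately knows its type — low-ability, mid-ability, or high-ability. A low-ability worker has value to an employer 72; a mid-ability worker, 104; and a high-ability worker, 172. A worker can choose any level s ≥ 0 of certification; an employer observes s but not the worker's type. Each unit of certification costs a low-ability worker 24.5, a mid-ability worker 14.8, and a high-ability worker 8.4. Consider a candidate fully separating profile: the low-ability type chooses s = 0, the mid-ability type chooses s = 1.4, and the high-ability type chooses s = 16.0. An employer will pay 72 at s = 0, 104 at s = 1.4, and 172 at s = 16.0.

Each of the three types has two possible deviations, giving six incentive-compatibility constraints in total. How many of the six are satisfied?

High-ability (own payoff 172 − 8.4×16.0 = 37.6): to s=0 gives 72 → profitable ✗; to s=1.4 gives 104 − 8.4×1.4 = 92.24 → profitable ✗.
Low-ability (own payoff 72): to s=1.4 gives 104 − 24.5×1.4 = 69.7 → no gain ✓; to s=16.0 gives 172 − 24.5×16.0 = -220 → no gain ✓.
Mid-ability (own payoff 104 − 14.8×1.4 = 83.28): to s=0 gives 72 → no gain ✓; to s=16.0 gives 172 − 14.8×16.0 = -64.8 → no gain ✓.
4 of the 6 constraints hold; not an equilibrium.

4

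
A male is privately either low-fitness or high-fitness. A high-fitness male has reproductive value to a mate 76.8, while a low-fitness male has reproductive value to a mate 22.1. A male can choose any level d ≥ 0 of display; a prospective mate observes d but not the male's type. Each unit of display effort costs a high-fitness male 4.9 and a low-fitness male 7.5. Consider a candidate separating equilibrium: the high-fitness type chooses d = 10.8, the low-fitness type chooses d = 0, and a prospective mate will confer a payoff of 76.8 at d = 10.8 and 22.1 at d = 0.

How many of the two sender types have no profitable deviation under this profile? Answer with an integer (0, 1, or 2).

2

Low-fitness type: stay at 0 → 22.1; mimic → 76.8 − 7.5 × 10.8 = -4.2. IC holds (22.1 ≥ -4.2).
High-fitness type: signal → 76.8 − 4.9 × 10.8 = 23.88; deviate to 0 → 22.1. IC holds (23.88 ≥ 22.1).
2 of 2 constraints hold, so this is a separating equilibrium.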